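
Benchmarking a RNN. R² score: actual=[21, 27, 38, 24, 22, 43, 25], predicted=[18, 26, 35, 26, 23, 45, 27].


ȳ = 28.5714
SS_res = Σ(y-ŷ)² = 32
SS_tot = Σ(y-ȳ)² = 433.71
R² = 1 - SS_res/SS_tot = 1 - 0.0738 = 0.9262

0.9262


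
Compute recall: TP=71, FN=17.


Recall = TP/(TP+FN)
= 71/(71+17)
= 71/88 = 80.68%

80.68%


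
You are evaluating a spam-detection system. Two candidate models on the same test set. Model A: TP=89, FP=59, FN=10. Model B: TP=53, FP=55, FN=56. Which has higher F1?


Model A: P=89/148=0.6014, R=89/99=0.899, F1=2PR/(P+R)=2TP/(2TP+FP+FN)=178/247=0.7206
Model B: P=53/108=0.4907, R=53/109=0.4862, F1=2PR/(P+R)=2TP/(2TP+FP+FN)=106/217=0.4885
0.7206 > 0.4885 → Model A

Model A


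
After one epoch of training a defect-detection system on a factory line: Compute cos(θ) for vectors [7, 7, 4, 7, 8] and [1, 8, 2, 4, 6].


A·B = 7·1 + 7·8 + 4·2 + 7·4 + 8·6 = 147
‖A‖ = √227 = 15.0665, ‖B‖ = √121 = 11
cos = 147/(√227·√121) = 147/√27467 = 0.887

0.887


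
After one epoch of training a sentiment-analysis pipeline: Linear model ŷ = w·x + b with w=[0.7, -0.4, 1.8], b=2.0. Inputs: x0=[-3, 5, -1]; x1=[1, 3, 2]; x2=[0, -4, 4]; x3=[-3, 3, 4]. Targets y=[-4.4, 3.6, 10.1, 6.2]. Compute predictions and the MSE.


ŷ0 = (0.7)·(-3) + (-0.4)·(5) + (1.8)·(-1) + 2.0 = -3.9
ŷ1 = (0.7)·(1) + (-0.4)·(3) + (1.8)·(2) + 2.0 = 5.1
ŷ2 = (0.7)·(0) + (-0.4)·(-4) + (1.8)·(4) + 2.0 = 10.8
ŷ3 = (0.7)·(-3) + (-0.4)·(3) + (1.8)·(4) + 2.0 = 5.9
errors² = [0.25, 2.25, 0.49, 0.09]
MSE = 3.0800/4 = 0.77

0.77


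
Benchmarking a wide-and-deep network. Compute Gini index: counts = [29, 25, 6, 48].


Probabilities: [29/108, 25/108, 6/108, 48/108] ≈ [0.2685, 0.2315, 0.0556, 0.4444]
Σpᵢ² = (841 + 625 + 36 + 2304)/108² = 3806/11664
Gini = 1 - Σpᵢ² = 1 - 3806/11664 = 0.6737

0.6737


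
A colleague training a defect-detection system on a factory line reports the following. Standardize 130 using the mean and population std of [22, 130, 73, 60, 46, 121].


μ = 75.3333, σ = 38.7714
z = (130 - 75.3333)/38.7714 = 1.41

1.41


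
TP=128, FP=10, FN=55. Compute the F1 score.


Precision = 128/138 = 0.9275
Recall = 128/183 = 0.6995
F1 = 2·P·R/(P+R) = 2·TP/(2·TP+FP+FN) = 256/(256+10+55) = 256/321 = 0.7975

0.7975


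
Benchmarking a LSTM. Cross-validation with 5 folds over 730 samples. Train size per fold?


Fold size = 730/5 = 146
Training per fold = 730 - 146 = 584

584


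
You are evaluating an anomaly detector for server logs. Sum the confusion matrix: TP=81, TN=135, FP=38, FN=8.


Total = TP + TN + FP + FN
= 81 + 135 + 38 + 8
= 262
(Predicted positive: 119, predicted negative: 143)

262


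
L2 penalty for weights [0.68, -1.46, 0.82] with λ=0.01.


‖w‖₂² = (0.68)² + (-1.46)² + (0.82)²
     = 0.4624 + 2.1316 + 0.6724
     = 3.2664
λ·‖w‖₂² = 0.01·3.2664 = 0.032664

0.032664


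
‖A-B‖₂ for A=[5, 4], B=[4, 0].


d = √((5-4)² + (4-0)²)
  = √(1 + 16)
  = √17 = 4.1231

4.1231


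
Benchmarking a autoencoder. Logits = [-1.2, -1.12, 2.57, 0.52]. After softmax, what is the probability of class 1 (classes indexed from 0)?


Exponentials: e^-1.2=0.3012, e^-1.12=0.3263, e^2.57=13.0658, e^0.52=1.682
Sum = 15.3753
Softmax = [0.0196, 0.0212, 0.8498, 0.1094]
p[1] = 0.3263/15.3753 = 0.0212

0.0212


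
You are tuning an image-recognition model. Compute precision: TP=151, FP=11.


Precision = TP/(TP+FP)
= 151/(151+11)
= 151/162 = 93.21%

93.21%


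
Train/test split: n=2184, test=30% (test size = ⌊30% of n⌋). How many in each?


Test = ⌊2184·30/100⌋ = 655
Train = 2184 - 655 = 1529

Train: 1529, Test: 655


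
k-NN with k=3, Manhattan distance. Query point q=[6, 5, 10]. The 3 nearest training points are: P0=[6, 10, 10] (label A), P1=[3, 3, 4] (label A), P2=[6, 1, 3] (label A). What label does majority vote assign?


d(q,P0) = 5  (label A)
d(q,P1) = 11  (label A)
d(q,P2) = 11  (label A)
Votes: A=3, B=0
Majority → A

A


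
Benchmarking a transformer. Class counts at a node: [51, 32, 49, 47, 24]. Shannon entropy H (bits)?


Probabilities: [51/203, 32/203, 49/203, 47/203, 24/203] ≈ [0.2512, 0.1576, 0.2414, 0.2315, 0.1182]
H = -((51/203)·log₂(51/203) + (32/203)·log₂(32/203) + (49/203)·log₂(49/203) + (47/203)·log₂(47/203) + (24/203)·log₂(24/203))
  = 2.2687 bits

2.2687 bits


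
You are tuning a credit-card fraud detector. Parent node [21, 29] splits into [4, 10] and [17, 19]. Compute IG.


Parent = [21, 29], H_parent = 0.9815
H_left = 0.8631 (n=14), H_right = 0.9978 (n=36)
H_children = (14/50)·0.8631 + (36/50)·0.9978 = 0.9601
IG = 0.9815 - 0.9601 = 0.0214

0.0214


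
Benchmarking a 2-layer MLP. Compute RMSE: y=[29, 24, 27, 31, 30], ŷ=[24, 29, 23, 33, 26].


MSE = 86/5 = 17.2
RMSE = √(86/5) = 4.1473

4.1473


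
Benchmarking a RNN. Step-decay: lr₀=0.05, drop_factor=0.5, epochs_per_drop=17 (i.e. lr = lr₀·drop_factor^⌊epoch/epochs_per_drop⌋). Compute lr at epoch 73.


n_drops = ⌊73/17⌋ = 4
lr = 0.05·0.5^4 = 0.05·0.0625 = 0.003125

0.003125


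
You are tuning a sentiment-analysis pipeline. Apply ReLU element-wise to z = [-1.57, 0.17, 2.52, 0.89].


ReLU(-1.57) = max(0, -1.57) = 0.0
ReLU(0.17) = max(0, 0.17) = 0.17
ReLU(2.52) = max(0, 2.52) = 2.52
ReLU(0.89) = max(0, 0.89) = 0.89
result = [0.0, 0.17, 2.52, 0.89]

[0.0, 0.17, 2.52, 0.89]


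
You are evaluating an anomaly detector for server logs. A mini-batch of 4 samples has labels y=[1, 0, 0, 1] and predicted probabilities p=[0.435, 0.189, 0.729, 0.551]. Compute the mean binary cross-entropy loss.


L[0] = -ln(0.435) = 0.8324
L[1] = -ln(1-0.189) = -ln(0.811) = 0.2095
L[2] = -ln(1-0.729) = -ln(0.271) = 1.3056
L[3] = -ln(0.551) = 0.596
mean = (0.8324 + 0.2095 + 1.3056 + 0.596)/4 = 0.7359

0.7359


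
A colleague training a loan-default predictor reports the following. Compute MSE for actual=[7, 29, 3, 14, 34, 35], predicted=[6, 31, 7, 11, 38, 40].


Squared errors: (7-6)²=1, (29-31)²=4, (3-7)²=16, (14-11)²=9, (34-38)²=16, (35-40)²=25
Sum = 71
MSE = 71/6 = 71/6

71/6


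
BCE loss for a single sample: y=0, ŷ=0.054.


BCE = -[y·ln(p) + (1-y)·ln(1-p)]
= -0 - 1·ln(1-0.054)
= -ln(0.946) = 0.0555

0.0555


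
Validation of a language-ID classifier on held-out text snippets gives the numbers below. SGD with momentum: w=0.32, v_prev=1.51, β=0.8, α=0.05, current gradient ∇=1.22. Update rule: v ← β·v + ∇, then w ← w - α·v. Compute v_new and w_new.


v_new = 0.8·1.51 + 1.22 = 1.208 + 1.22 = 2.428
w_new = 0.32 - 0.05·2.428 = 0.32 - 0.1214 = 0.1986

v_new=2.428, w_new=0.1986


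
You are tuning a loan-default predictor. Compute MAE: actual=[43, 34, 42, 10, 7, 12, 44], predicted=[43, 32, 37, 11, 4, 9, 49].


Absolute errors: |43-43|=0, |34-32|=2, |42-37|=5, |10-11|=1, |7-4|=3, |12-9|=3, |44-49|=5
Sum = 19
MAE = 19/7 = 19/7

19/7


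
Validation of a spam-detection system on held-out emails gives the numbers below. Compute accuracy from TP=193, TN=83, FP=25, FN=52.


Accuracy = (TP+TN)/(TP+TN+FP+FN)
= (193+83)/(353)
= 276/353 = 78.19%

78.19%


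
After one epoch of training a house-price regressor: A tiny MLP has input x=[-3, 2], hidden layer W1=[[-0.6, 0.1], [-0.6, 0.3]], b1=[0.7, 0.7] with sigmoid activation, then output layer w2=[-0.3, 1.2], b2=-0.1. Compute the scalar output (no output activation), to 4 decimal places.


z1[0] = (-0.6)·(-3) + (0.1)·(2) + 0.7 = 2.7
z1[1] = (-0.6)·(-3) + (0.3)·(2) + 0.7 = 3.1
h = sigmoid(z1) = [0.937, 0.9569]
output = (-0.3)·(0.937) + (1.2)·(0.9569) - 0.1 = 0.7672

0.7672


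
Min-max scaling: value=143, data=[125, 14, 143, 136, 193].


min=14, max=193
(143-14)/(193-14) = 129/179 = 0.7207

0.7207


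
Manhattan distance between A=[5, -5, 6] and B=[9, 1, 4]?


d = |5-9| + |-5-1| + |6-4|
  = 4 + 6 + 2
  = 12

12


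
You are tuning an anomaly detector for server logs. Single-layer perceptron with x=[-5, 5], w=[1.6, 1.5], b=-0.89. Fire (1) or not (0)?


z = (-5)·(1.6) + (5)·(1.5) - 0.89
  = -1.39
step(z) = 0 (z<0)

0


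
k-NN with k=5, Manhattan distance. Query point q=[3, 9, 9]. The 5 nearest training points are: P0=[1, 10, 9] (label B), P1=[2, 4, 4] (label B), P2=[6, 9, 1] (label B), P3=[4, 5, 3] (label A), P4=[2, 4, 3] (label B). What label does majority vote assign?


d(q,P0) = 3  (label B)
d(q,P1) = 11  (label B)
d(q,P2) = 11  (label B)
d(q,P3) = 11  (label A)
d(q,P4) = 12  (label B)
Votes: A=1, B=4
Majority → B

B


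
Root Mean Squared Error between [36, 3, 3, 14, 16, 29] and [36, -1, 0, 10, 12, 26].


MSE = 66/6 = 11
RMSE = √(66/6) = 3.3166

3.3166


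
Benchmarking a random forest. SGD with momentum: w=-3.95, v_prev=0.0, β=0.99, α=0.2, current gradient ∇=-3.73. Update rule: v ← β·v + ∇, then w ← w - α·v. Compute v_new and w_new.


v_new = 0.99·0.0 - 3.73 = 0 - 3.73 = -3.73
w_new = -3.95 - 0.2·-3.73 = -3.95 + 0.746 = -3.204

v_new=-3.73, w_new=-3.204


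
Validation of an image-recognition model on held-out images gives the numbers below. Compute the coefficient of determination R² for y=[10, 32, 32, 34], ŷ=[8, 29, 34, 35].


ȳ = 27
SS_res = Σ(y-ŷ)² = 18
SS_tot = Σ(y-ȳ)² = 388
R² = 1 - SS_res/SS_tot = 1 - 0.0464 = 0.9536

0.9536


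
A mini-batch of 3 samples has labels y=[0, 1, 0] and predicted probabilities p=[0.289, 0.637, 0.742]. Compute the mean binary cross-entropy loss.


L[0] = -ln(1-0.289) = -ln(0.711) = 0.3411
L[1] = -ln(0.637) = 0.451
L[2] = -ln(1-0.742) = -ln(0.258) = 1.3548
mean = (0.3411 + 0.451 + 1.3548)/3 = 0.7156

0.7156


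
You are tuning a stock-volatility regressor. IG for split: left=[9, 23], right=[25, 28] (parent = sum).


Parent = [34, 51], H_parent = 0.971
H_left = 0.8571 (n=32), H_right = 0.9977 (n=53)
H_children = (32/85)·0.8571 + (53/85)·0.9977 = 0.9448
IG = 0.971 - 0.9448 = 0.0262

0.0262


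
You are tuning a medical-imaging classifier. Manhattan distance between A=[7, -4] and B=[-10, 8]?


d = |7+ 10| + |-4-8|
  = 17 + 12
  = 29

29


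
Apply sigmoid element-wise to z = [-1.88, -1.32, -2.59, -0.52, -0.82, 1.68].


σ(-1.88) = 1/(1+e^1.88) = 0.1324
σ(-1.32) = 1/(1+e^1.32) = 0.2108
σ(-2.59) = 1/(1+e^2.59) = 0.0698
σ(-0.52) = 1/(1+e^0.52) = 0.3729
σ(-0.82) = 1/(1+e^0.82) = 0.3058
σ(1.68) = 1/(1+e^-1.68) = 0.8429
result = [0.1324, 0.2108, 0.0698, 0.3729, 0.3058, 0.8429]

[0.1324, 0.2108, 0.0698, 0.3729, 0.3058, 0.8429]


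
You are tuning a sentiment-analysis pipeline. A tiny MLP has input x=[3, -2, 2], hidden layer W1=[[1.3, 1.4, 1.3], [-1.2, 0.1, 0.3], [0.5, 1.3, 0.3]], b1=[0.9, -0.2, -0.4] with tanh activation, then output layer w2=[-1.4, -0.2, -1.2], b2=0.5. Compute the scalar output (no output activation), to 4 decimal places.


z1[0] = (1.3)·(3) + (1.4)·(-2) + (1.3)·(2) + 0.9 = 4.6
z1[1] = (-1.2)·(3) + (0.1)·(-2) + (0.3)·(2) - 0.2 = -3.4
z1[2] = (0.5)·(3) + (1.3)·(-2) + (0.3)·(2) - 0.4 = -0.9
h = tanh(z1) = [0.9998, -0.9978, -0.7163]
output = (-1.4)·(0.9998) + (-0.2)·(-0.9978) + (-1.2)·(-0.7163) + 0.5 = 0.1594

0.1594


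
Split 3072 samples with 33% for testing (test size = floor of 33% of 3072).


Test = ⌊3072·33/100⌋ = 1013
Train = 3072 - 1013 = 2059

Train: 2059, Test: 1013


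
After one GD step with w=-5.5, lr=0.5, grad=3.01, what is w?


w_new = w - α·∇
= -5.5 - 0.5·3.01
= -5.5 - 1.505
= -7.005

-7.005


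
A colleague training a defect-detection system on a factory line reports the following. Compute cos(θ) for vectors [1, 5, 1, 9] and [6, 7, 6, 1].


A·B = 1·6 + 5·7 + 1·6 + 9·1 = 56
‖A‖ = √108 = 10.3923, ‖B‖ = √122 = 11.0454
cos = 56/(√108·√122) = 56/√13176 = 0.4879

0.4879


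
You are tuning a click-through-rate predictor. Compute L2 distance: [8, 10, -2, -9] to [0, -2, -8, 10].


d = √((8-0)² + (10+ 2)² + (-2+ 8)² + (-9-10)²)
  = √(64 + 144 + 36 + 361)
  = √605 = 24.5967

24.5967


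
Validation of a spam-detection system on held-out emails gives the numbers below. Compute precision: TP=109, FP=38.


Precision = TP/(TP+FP)
= 109/(109+38)
= 109/147 = 74.15%

74.15%


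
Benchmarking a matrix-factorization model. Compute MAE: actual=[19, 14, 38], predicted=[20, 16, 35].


Absolute errors: |19-20|=1, |14-16|=2, |38-35|=3
Sum = 6
MAE = 6/3 = 2

2


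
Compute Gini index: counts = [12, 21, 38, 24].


Probabilities: [12/95, 21/95, 38/95, 24/95] ≈ [0.1263, 0.2211, 0.4, 0.2526]
Σpᵢ² = (144 + 441 + 1444 + 576)/95² = 2605/9025
Gini = 1 - Σpᵢ² = 1 - 2605/9025 = 0.7114

0.7114


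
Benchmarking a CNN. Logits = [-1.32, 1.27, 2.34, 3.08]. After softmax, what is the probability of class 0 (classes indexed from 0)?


Exponentials: e^-1.32=0.2671, e^1.27=3.5609, e^2.34=10.3812, e^3.08=21.7584
Sum = 35.9676
Softmax = [0.0074, 0.099, 0.2886, 0.6049]
p[0] = 0.2671/35.9676 = 0.0074

0.0074


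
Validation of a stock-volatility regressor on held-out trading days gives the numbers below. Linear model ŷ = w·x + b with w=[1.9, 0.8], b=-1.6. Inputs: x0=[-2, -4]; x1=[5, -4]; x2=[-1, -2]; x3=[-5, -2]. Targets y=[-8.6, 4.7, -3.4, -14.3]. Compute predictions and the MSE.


ŷ0 = (1.9)·(-2) + (0.8)·(-4) - 1.6 = -8.6
ŷ1 = (1.9)·(5) + (0.8)·(-4) - 1.6 = 4.7
ŷ2 = (1.9)·(-1) + (0.8)·(-2) - 1.6 = -5.1
ŷ3 = (1.9)·(-5) + (0.8)·(-2) - 1.6 = -12.7
errors² = [0.0, 0.0, 2.89, 2.56]
MSE = 5.4500/4 = 1.3625

1.3625


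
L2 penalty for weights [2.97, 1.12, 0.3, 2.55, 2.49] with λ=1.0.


‖w‖₂² = (2.97)² + (1.12)² + (0.3)² + (2.55)² + (2.49)²
     = 8.8209 + 1.2544 + 0.09 + 6.5025 + 6.2001
     = 22.8679
λ·‖w‖₂² = 1.0·22.8679 = 22.8679

22.8679


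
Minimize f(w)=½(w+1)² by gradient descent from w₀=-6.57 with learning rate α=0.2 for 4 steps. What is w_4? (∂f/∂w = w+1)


step 1: grad = -6.57+1 = -5.57; w = -6.57 - 0.2·(-5.57) = -5.456
step 2: grad = -5.456+1 = -4.456; w = -5.456 - 0.2·(-4.456) = -4.5648
step 3: grad = -4.5648+1 = -3.5648; w = -4.5648 - 0.2·(-3.5648) = -3.85184
step 4: grad = -3.85184+1 = -2.85184; w = -3.85184 - 0.2·(-2.85184) = -3.281472

-3.281472


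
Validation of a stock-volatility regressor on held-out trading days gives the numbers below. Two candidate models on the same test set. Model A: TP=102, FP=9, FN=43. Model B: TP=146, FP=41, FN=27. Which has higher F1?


Model A: P=102/111=0.9189, R=102/145=0.7034, F1=2PR/(P+R)=2TP/(2TP+FP+FN)=204/256=0.7969
Model B: P=146/187=0.7807, R=146/173=0.8439, F1=2PR/(P+R)=2TP/(2TP+FP+FN)=292/360=0.8111
0.7969 < 0.8111 → Model B

Model B


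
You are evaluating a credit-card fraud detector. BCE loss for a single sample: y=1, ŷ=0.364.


BCE = -[y·ln(p) + (1-y)·ln(1-p)]
= -1·ln(0.364) - 0
= -ln(0.364) = 1.0106

1.0106


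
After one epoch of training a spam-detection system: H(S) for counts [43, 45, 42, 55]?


Probabilities: [43/185, 45/185, 42/185, 55/185] ≈ [0.2324, 0.2432, 0.227, 0.2973]
H = -((43/185)·log₂(43/185) + (45/185)·log₂(45/185) + (42/185)·log₂(42/185) + (55/185)·log₂(55/185))
  = 1.9913 bits

1.9913 bits


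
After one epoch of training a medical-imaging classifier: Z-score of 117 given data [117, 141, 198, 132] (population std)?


μ = 147, σ = 30.6676
z = (117 - 147)/30.6676 = -0.9782

-0.9782


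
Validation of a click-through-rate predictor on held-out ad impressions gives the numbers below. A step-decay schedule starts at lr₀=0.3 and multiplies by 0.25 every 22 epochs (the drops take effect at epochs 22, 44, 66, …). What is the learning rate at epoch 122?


n_drops = ⌊122/22⌋ = 5
lr = 0.3·0.25^5 = 0.3·0.0009765625 = 0.00029296875

0.00029296875


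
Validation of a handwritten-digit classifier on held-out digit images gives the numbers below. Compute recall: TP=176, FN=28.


Recall = TP/(TP+FN)
= 176/(176+28)
= 176/204 = 86.27%

86.27%


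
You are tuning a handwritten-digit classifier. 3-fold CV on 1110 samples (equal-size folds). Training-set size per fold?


Fold size = 1110/3 = 370
Training per fold = 1110 - 370 = 740

740


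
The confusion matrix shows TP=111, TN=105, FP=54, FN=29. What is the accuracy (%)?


Accuracy = (TP+TN)/(TP+TN+FP+FN)
= (111+105)/(299)
= 216/299 = 72.24%

72.24%


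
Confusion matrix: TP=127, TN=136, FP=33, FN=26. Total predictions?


Total = TP + TN + FP + FN
= 127 + 136 + 33 + 26
= 322
(Predicted positive: 160, predicted negative: 162)

322


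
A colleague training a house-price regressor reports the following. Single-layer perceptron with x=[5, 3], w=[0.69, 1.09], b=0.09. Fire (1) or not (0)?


z = (5)·(0.69) + (3)·(1.09) + 0.09
  = 6.81
step(z) = 1 (z≥0)

1


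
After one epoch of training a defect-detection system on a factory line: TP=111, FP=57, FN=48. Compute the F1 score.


Precision = 111/168 = 0.6607
Recall = 111/159 = 0.6981
F1 = 2·P·R/(P+R) = 2·TP/(2·TP+FP+FN) = 222/(222+57+48) = 222/327 = 0.6789

0.6789


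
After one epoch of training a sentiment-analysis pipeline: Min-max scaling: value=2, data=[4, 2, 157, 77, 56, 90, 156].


min=2, max=157
(2-2)/(157-2) = 0/155 = 0.0

0.0


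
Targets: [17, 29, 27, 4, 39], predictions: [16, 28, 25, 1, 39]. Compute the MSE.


Squared errors: (17-16)²=1, (29-28)²=1, (27-25)²=4, (4-1)²=9, (39-39)²=0
Sum = 15
MSE = 15/5 = 3

3


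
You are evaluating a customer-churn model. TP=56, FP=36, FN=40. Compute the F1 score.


Precision = 56/92 = 0.6087
Recall = 56/96 = 0.5833
F1 = 2·P·R/(P+R) = 2·TP/(2·TP+FP+FN) = 112/(112+36+40) = 112/188 = 0.5957

0.5957


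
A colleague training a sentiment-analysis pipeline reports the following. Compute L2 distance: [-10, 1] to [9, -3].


d = √((-10-9)² + (1+ 3)²)
  = √(361 + 16)
  = √377 = 19.4165

19.4165


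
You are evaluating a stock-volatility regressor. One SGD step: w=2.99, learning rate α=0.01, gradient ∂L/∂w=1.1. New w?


w_new = w - α·∇
= 2.99 - 0.01·1.1
= 2.99 - 0.011
= 2.979

2.979


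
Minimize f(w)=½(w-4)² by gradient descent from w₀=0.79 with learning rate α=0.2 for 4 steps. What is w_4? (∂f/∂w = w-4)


step 1: grad = 0.79-4 = -3.21; w = 0.79 - 0.2·(-3.21) = 1.432
step 2: grad = 1.432-4 = -2.568; w = 1.432 - 0.2·(-2.568) = 1.9456
step 3: grad = 1.9456-4 = -2.0544; w = 1.9456 - 0.2·(-2.0544) = 2.35648
step 4: grad = 2.35648-4 = -1.64352; w = 2.35648 - 0.2·(-1.64352) = 2.685184

2.685184


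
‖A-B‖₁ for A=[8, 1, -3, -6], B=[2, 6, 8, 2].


d = |8-2| + |1-6| + |-3-8| + |-6-2|
  = 6 + 5 + 11 + 8
  = 30

30


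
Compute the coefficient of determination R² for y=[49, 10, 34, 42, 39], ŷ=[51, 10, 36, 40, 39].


ȳ = 34.8
SS_res = Σ(y-ŷ)² = 12
SS_tot = Σ(y-ȳ)² = 886.8
R² = 1 - SS_res/SS_tot = 1 - 0.0135 = 0.9865

0.9865


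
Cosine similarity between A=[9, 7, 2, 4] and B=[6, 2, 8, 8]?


A·B = 9·6 + 7·2 + 2·8 + 4·8 = 116
‖A‖ = √150 = 12.2474, ‖B‖ = √168 = 12.9615
cos = 116/(√150·√168) = 116/√25200 = 0.7307

0.7307


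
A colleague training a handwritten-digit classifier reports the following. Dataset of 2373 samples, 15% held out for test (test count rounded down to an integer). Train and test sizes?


Test = ⌊2373·15/100⌋ = 355
Train = 2373 - 355 = 2018

Train: 2018, Test: 355


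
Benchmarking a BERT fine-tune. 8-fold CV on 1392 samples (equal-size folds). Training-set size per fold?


Fold size = 1392/8 = 174
Training per fold = 1392 - 174 = 1218

1218


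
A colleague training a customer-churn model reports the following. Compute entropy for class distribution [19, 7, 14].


Probabilities: [19/40, 7/40, 14/40] ≈ [0.475, 0.175, 0.35]
H = -((19/40)·log₂(19/40) + (7/40)·log₂(7/40) + (14/40)·log₂(14/40))
  = 1.4803 bits

1.4803 bits


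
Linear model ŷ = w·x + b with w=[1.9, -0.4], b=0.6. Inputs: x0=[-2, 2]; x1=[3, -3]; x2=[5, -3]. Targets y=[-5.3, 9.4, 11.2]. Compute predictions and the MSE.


ŷ0 = (1.9)·(-2) + (-0.4)·(2) + 0.6 = -4.0
ŷ1 = (1.9)·(3) + (-0.4)·(-3) + 0.6 = 7.5
ŷ2 = (1.9)·(5) + (-0.4)·(-3) + 0.6 = 11.3
errors² = [1.69, 3.61, 0.01]
MSE = 5.3100/3 = 1.77

1.77


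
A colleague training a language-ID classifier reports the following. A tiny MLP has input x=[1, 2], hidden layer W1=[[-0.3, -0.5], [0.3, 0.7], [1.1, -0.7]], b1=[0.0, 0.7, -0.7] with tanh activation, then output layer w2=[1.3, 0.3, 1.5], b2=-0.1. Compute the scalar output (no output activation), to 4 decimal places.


z1[0] = (-0.3)·(1) + (-0.5)·(2) + 0.0 = -1.3
z1[1] = (0.3)·(1) + (0.7)·(2) + 0.7 = 2.4
z1[2] = (1.1)·(1) + (-0.7)·(2) - 0.7 = -1.0
h = tanh(z1) = [-0.8617, 0.9837, -0.7616]
output = (1.3)·(-0.8617) + (0.3)·(0.9837) + (1.5)·(-0.7616) - 0.1 = -2.0675

-2.0675


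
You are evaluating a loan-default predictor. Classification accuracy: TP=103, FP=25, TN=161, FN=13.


Accuracy = (TP+TN)/(TP+TN+FP+FN)
= (103+161)/(302)
= 264/302 = 87.42%

87.42%


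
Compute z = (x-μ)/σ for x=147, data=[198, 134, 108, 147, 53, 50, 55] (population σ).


μ = 106.4286, σ = 52.7497
z = (147 - 106.4286)/52.7497 = 0.7691

0.7691


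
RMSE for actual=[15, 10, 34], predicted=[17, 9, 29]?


MSE = 30/3 = 10
RMSE = √(30/3) = 3.1623

3.1623


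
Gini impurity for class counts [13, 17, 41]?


Probabilities: [13/71, 17/71, 41/71] ≈ [0.1831, 0.2394, 0.5775]
Σpᵢ² = (169 + 289 + 1681)/71² = 2139/5041
Gini = 1 - Σpᵢ² = 1 - 2139/5041 = 0.5757

0.5757


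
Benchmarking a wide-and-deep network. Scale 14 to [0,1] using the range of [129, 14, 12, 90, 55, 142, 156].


min=12, max=156
(14-12)/(156-12) = 2/144 = 0.0139

0.0139


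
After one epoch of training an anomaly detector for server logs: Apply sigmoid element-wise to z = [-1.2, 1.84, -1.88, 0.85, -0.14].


σ(-1.2) = 1/(1+e^1.2) = 0.2315
σ(1.84) = 1/(1+e^-1.84) = 0.8629
σ(-1.88) = 1/(1+e^1.88) = 0.1324
σ(0.85) = 1/(1+e^-0.85) = 0.7006
σ(-0.14) = 1/(1+e^0.14) = 0.4651
result = [0.2315, 0.8629, 0.1324, 0.7006, 0.4651]

[0.2315, 0.8629, 0.1324, 0.7006, 0.4651]


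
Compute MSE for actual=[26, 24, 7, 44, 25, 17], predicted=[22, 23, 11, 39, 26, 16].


Squared errors: (26-22)²=16, (24-23)²=1, (7-11)²=16, (44-39)²=25, (25-26)²=1, (17-16)²=1
Sum = 60
MSE = 60/6 = 10

10


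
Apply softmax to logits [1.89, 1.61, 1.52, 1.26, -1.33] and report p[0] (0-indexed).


Exponentials: e^1.89=6.6194, e^1.61=5.0028, e^1.52=4.5722, e^1.26=3.5254, e^-1.33=0.2645
Sum = 19.9843
Softmax = [0.3312, 0.2503, 0.2288, 0.1764, 0.0132]
p[0] = 6.6194/19.9843 = 0.3312

0.3312


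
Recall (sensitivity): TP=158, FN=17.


Recall = TP/(TP+FN)
= 158/(158+17)
= 158/175 = 90.29%

90.29%


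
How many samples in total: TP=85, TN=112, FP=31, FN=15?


Total = TP + TN + FP + FN
= 85 + 112 + 31 + 15
= 243
(Predicted positive: 116, predicted negative: 127)

243


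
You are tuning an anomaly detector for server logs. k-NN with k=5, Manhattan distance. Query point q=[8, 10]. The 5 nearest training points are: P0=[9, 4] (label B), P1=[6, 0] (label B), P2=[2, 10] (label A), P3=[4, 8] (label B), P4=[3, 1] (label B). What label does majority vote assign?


d(q,P0) = 7  (label B)
d(q,P1) = 12  (label B)
d(q,P2) = 6  (label A)
d(q,P3) = 6  (label B)
d(q,P4) = 14  (label B)
Votes: A=1, B=4
Majority → B

B


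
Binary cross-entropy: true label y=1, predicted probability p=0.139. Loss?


BCE = -[y·ln(p) + (1-y)·ln(1-p)]
= -1·ln(0.139) - 0
= -ln(0.139) = 1.9733

1.9733


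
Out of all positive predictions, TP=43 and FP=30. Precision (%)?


Precision = TP/(TP+FP)
= 43/(43+30)
= 43/73 = 58.9%

58.9%


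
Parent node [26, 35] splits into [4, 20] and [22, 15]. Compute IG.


Parent = [26, 35], H_parent = 0.9842
H_left = 0.65 (n=24), H_right = 0.974 (n=37)
H_children = (24/61)·0.65 + (37/61)·0.974 = 0.8465
IG = 0.9842 - 0.8465 = 0.1377

0.1377


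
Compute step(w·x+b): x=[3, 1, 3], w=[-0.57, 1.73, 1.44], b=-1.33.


z = (3)·(-0.57) + (1)·(1.73) + (3)·(1.44) - 1.33
  = 3.01
step(z) = 1 (z≥0)

1


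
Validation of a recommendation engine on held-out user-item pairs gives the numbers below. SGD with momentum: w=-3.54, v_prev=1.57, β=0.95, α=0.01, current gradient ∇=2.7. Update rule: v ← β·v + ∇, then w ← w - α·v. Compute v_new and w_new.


v_new = 0.95·1.57 + 2.7 = 1.4915 + 2.7 = 4.1915
w_new = -3.54 - 0.01·4.1915 = -3.54 - 0.041915 = -3.581915

v_new=4.1915, w_new=-3.581915


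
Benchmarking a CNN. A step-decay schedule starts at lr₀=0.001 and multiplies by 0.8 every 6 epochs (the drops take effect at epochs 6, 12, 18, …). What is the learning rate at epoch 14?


n_drops = ⌊14/6⌋ = 2
lr = 0.001·0.8^2 = 0.001·0.64 = 0.00064

0.00064


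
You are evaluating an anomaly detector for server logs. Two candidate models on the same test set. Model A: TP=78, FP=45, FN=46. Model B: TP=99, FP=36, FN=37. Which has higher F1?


Model A: P=78/123=0.6341, R=78/124=0.629, F1=2PR/(P+R)=2TP/(2TP+FP+FN)=156/247=0.6316
Model B: P=99/135=0.7333, R=99/136=0.7279, F1=2PR/(P+R)=2TP/(2TP+FP+FN)=198/271=0.7306
0.6316 < 0.7306 → Model B

Model B


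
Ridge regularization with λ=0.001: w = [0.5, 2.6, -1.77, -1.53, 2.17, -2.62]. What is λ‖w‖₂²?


‖w‖₂² = (0.5)² + (2.6)² + (-1.77)² + (-1.53)² + (2.17)² + (-2.62)²
     = 0.25 + 6.76 + 3.1329 + 2.3409 + 4.7089 + 6.8644
     = 24.0571
λ·‖w‖₂² = 0.001·24.0571 = 0.024057

0.024057


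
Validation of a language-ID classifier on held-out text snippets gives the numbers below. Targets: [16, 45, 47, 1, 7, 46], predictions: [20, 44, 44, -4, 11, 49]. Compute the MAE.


Absolute errors: |16-20|=4, |45-44|=1, |47-44|=3, |1+ 4|=5, |7-11|=4, |46-49|=3
Sum = 20
MAE = 20/6 = 10/3

10/3


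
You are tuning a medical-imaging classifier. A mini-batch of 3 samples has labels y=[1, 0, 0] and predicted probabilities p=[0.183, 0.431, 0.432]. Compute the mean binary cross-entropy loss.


L[0] = -ln(0.183) = 1.6983
L[1] = -ln(1-0.431) = -ln(0.569) = 0.5639
L[2] = -ln(1-0.432) = -ln(0.568) = 0.5656
mean = (1.6983 + 0.5639 + 0.5656)/3 = 0.9426

0.9426


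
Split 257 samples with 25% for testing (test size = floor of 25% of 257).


Test = ⌊257·25/100⌋ = 64
Train = 257 - 64 = 193

Train: 193, Test: 64


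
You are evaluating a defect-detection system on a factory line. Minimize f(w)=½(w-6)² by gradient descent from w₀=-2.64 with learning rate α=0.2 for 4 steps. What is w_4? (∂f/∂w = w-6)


step 1: grad = -2.64-6 = -8.64; w = -2.64 - 0.2·(-8.64) = -0.912
step 2: grad = -0.912-6 = -6.912; w = -0.912 - 0.2·(-6.912) = 0.4704
step 3: grad = 0.4704-6 = -5.5296; w = 0.4704 - 0.2·(-5.5296) = 1.57632
step 4: grad = 1.57632-6 = -4.42368; w = 1.57632 - 0.2·(-4.42368) = 2.461056

2.461056


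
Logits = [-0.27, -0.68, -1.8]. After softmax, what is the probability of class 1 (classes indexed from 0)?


Exponentials: e^-0.27=0.7634, e^-0.68=0.5066, e^-1.8=0.1653
Sum = 1.4353
Softmax = [0.5319, 0.353, 0.1152]
p[1] = 0.5066/1.4353 = 0.353

0.353


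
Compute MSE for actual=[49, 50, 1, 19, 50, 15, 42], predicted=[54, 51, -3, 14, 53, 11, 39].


Squared errors: (49-54)²=25, (50-51)²=1, (1+ 3)²=16, (19-14)²=25, (50-53)²=9, (15-11)²=16, (42-39)²=9
Sum = 101
MSE = 101/7 = 101/7

101/7


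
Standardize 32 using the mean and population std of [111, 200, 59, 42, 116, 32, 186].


μ = 106.5714, σ = 62.2664
z = (32 - 106.5714)/62.2664 = -1.1976

-1.1976


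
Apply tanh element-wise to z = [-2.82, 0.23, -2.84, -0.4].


tanh(-2.82) = -0.9929
tanh(0.23) = 0.226
tanh(-2.84) = -0.9932
tanh(-0.4) = -0.3799
result = [-0.9929, 0.226, -0.9932, -0.3799]

[-0.9929, 0.226, -0.9932, -0.3799]


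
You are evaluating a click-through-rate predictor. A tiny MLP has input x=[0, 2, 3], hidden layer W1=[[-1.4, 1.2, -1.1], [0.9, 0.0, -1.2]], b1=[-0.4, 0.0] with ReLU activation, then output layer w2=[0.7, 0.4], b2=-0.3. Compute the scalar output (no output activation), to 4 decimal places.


z1[0] = (-1.4)·(0) + (1.2)·(2) + (-1.1)·(3) - 0.4 = -1.3
z1[1] = (0.9)·(0) + (0.0)·(2) + (-1.2)·(3) + 0.0 = -3.6
h = ReLU(z1) = [0.0, 0.0]
output = (0.7)·(0.0) + (0.4)·(0.0) - 0.3 = -0.3

-0.3


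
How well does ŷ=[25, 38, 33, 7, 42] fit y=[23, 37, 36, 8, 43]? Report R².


ȳ = 29.4
SS_res = Σ(y-ŷ)² = 16
SS_tot = Σ(y-ȳ)² = 785.2
R² = 1 - SS_res/SS_tot = 1 - 0.0204 = 0.9796

0.9796


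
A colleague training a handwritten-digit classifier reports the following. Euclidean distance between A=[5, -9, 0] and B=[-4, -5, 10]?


d = √((5+ 4)² + (-9+ 5)² + (0-10)²)
  = √(81 + 16 + 100)
  = √197 = 14.0357

14.0357


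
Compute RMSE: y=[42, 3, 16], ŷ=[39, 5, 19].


MSE = 22/3 = 7.3333
RMSE = √(22/3) = 2.708

2.708


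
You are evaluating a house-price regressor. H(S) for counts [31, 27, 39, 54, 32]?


Probabilities: [31/183, 27/183, 39/183, 54/183, 32/183] ≈ [0.1694, 0.1475, 0.2131, 0.2951, 0.1749]
H = -((31/183)·log₂(31/183) + (27/183)·log₂(27/183) + (39/183)·log₂(39/183) + (54/183)·log₂(54/183) + (32/183)·log₂(32/183))
  = 2.276 bits

2.276 bits


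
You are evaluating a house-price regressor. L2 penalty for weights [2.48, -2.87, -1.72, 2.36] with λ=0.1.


‖w‖₂² = (2.48)² + (-2.87)² + (-1.72)² + (2.36)²
     = 6.1504 + 8.2369 + 2.9584 + 5.5696
     = 22.9153
λ·‖w‖₂² = 0.1·22.9153 = 2.29153

2.29153


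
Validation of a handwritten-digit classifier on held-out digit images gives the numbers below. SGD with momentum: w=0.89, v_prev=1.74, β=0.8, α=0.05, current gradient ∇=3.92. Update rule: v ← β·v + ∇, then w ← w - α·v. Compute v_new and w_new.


v_new = 0.8·1.74 + 3.92 = 1.392 + 3.92 = 5.312
w_new = 0.89 - 0.05·5.312 = 0.89 - 0.2656 = 0.6244

v_new=5.312, w_new=0.6244


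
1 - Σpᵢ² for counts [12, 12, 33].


Probabilities: [12/57, 12/57, 33/57] ≈ [0.2105, 0.2105, 0.5789]
Σpᵢ² = (144 + 144 + 1089)/57² = 1377/3249
Gini = 1 - Σpᵢ² = 1 - 1377/3249 = 0.5762

0.5762


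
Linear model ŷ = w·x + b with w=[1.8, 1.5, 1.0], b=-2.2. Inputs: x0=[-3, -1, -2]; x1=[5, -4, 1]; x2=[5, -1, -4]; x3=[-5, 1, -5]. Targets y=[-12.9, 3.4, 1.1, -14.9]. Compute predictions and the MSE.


ŷ0 = (1.8)·(-3) + (1.5)·(-1) + (1.0)·(-2) - 2.2 = -11.1
ŷ1 = (1.8)·(5) + (1.5)·(-4) + (1.0)·(1) - 2.2 = 1.8
ŷ2 = (1.8)·(5) + (1.5)·(-1) + (1.0)·(-4) - 2.2 = 1.3
ŷ3 = (1.8)·(-5) + (1.5)·(1) + (1.0)·(-5) - 2.2 = -14.7
errors² = [3.24, 2.56, 0.04, 0.04]
MSE = 5.8800/4 = 1.47

1.47


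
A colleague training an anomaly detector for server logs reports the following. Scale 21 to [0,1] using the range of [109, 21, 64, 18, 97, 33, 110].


min=18, max=110
(21-18)/(110-18) = 3/92 = 0.0326

0.0326


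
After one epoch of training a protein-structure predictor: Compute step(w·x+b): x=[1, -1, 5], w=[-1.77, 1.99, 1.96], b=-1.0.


z = (1)·(-1.77) + (-1)·(1.99) + (5)·(1.96) - 1.0
  = 5.04
step(z) = 1 (z≥0)

1


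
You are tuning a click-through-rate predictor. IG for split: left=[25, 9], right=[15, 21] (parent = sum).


Parent = [40, 30], H_parent = 0.9852
H_left = 0.8338 (n=34), H_right = 0.9799 (n=36)
H_children = (34/70)·0.8338 + (36/70)·0.9799 = 0.9089
IG = 0.9852 - 0.9089 = 0.0763

0.0763


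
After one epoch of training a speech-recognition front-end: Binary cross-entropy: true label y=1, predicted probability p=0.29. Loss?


BCE = -[y·ln(p) + (1-y)·ln(1-p)]
= -1·ln(0.29) - 0
= -ln(0.29) = 1.2379

1.2379


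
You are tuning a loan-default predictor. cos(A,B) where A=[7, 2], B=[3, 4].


A·B = 7·3 + 2·4 = 29
‖A‖ = √53 = 7.2801, ‖B‖ = √25 = 5
cos = 29/(√53·√25) = 29/√1325 = 0.7967

0.7967


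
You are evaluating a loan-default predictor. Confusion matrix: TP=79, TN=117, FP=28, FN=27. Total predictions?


Total = TP + TN + FP + FN
= 79 + 117 + 28 + 27
= 251
(Predicted positive: 107, predicted negative: 144)

251


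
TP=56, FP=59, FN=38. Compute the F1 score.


Precision = 56/115 = 0.487
Recall = 56/94 = 0.5957
F1 = 2·P·R/(P+R) = 2·TP/(2·TP+FP+FN) = 112/(112+59+38) = 112/209 = 0.5359

0.5359


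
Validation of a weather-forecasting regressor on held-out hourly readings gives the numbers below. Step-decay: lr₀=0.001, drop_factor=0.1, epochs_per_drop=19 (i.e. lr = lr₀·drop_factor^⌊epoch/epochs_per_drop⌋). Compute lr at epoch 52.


n_drops = ⌊52/19⌋ = 2
lr = 0.001·0.1^2 = 0.001·0.01 = 0.00001

0.00001


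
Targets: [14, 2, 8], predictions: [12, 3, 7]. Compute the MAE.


Absolute errors: |14-12|=2, |2-3|=1, |8-7|=1
Sum = 4
MAE = 4/3 = 4/3

4/3


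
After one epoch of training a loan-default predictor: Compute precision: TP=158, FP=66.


Precision = TP/(TP+FP)
= 158/(158+66)
= 158/224 = 70.54%

70.54%


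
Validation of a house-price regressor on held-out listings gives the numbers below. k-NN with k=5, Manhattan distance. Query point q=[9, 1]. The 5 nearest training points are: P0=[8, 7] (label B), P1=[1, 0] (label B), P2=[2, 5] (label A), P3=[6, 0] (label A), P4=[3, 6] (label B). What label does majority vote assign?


d(q,P0) = 7  (label B)
d(q,P1) = 9  (label B)
d(q,P2) = 11  (label A)
d(q,P3) = 4  (label A)
d(q,P4) = 11  (label B)
Votes: A=2, B=3
Majority → B

B


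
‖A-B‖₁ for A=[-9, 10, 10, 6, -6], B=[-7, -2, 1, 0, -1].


d = |-9+ 7| + |10+ 2| + |10-1| + |6-0| + |-6+ 1|
  = 2 + 12 + 9 + 6 + 5
  = 34

34


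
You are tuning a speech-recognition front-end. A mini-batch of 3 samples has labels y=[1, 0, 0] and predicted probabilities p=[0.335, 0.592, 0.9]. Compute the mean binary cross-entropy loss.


L[0] = -ln(0.335) = 1.0936
L[1] = -ln(1-0.592) = -ln(0.408) = 0.8965
L[2] = -ln(1-0.9) = -ln(0.1) = 2.3026
mean = (1.0936 + 0.8965 + 2.3026)/3 = 1.4309

1.4309


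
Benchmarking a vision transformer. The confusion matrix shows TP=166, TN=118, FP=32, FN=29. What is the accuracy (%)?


Accuracy = (TP+TN)/(TP+TN+FP+FN)
= (166+118)/(345)
= 284/345 = 82.32%

82.32%


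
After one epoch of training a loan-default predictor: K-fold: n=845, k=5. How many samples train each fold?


Fold size = 845/5 = 169
Training per fold = 845 - 169 = 676

676


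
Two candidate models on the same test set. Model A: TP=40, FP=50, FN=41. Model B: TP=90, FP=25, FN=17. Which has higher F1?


Model A: P=40/90=0.4444, R=40/81=0.4938, F1=2PR/(P+R)=2TP/(2TP+FP+FN)=80/171=0.4678
Model B: P=90/115=0.7826, R=90/107=0.8411, F1=2PR/(P+R)=2TP/(2TP+FP+FN)=180/222=0.8108
0.4678 < 0.8108 → Model B

Model B


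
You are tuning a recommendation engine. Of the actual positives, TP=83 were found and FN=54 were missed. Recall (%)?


Recall = TP/(TP+FN)
= 83/(83+54)
= 83/137 = 60.58%

60.58%


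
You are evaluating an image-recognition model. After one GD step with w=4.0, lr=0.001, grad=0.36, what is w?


w_new = w - α·∇
= 4.0 - 0.001·0.36
= 4.0 - 0.00036
= 3.99964

3.99964


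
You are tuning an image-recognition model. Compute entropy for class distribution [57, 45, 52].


Probabilities: [57/154, 45/154, 52/154] ≈ [0.3701, 0.2922, 0.3377]
H = -((57/154)·log₂(57/154) + (45/154)·log₂(45/154) + (52/154)·log₂(52/154))
  = 1.5783 bits

1.5783 bits


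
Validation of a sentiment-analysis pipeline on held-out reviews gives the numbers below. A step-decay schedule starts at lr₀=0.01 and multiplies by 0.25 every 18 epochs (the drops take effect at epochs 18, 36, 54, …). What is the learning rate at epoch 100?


n_drops = ⌊100/18⌋ = 5
lr = 0.01·0.25^5 = 0.01·0.0009765625 = 0.000009765625

0.000009765625


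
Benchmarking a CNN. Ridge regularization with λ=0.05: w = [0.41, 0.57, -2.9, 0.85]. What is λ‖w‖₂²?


‖w‖₂² = (0.41)² + (0.57)² + (-2.9)² + (0.85)²
     = 0.1681 + 0.3249 + 8.41 + 0.7225
     = 9.6255
λ·‖w‖₂² = 0.05·9.6255 = 0.481275

0.481275


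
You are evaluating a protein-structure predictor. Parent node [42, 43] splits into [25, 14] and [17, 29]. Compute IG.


Parent = [42, 43], H_parent = 0.9999
H_left = 0.9418 (n=39), H_right = 0.9503 (n=46)
H_children = (39/85)·0.9418 + (46/85)·0.9503 = 0.9464
IG = 0.9999 - 0.9464 = 0.0535

0.0535


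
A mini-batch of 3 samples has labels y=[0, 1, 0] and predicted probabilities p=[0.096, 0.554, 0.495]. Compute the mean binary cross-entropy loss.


L[0] = -ln(1-0.096) = -ln(0.904) = 0.1009
L[1] = -ln(0.554) = 0.5906
L[2] = -ln(1-0.495) = -ln(0.505) = 0.6832
mean = (0.1009 + 0.5906 + 0.6832)/3 = 0.4582

0.4582


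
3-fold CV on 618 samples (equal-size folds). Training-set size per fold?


Fold size = 618/3 = 206
Training per fold = 618 - 206 = 412

412


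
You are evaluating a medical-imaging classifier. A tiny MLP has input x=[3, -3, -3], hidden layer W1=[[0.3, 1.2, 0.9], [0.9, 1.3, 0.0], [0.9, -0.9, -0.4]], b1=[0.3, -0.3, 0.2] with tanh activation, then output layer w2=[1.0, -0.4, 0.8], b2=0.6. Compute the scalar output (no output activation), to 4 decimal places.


z1[0] = (0.3)·(3) + (1.2)·(-3) + (0.9)·(-3) + 0.3 = -5.1
z1[1] = (0.9)·(3) + (1.3)·(-3) + (0.0)·(-3) - 0.3 = -1.5
z1[2] = (0.9)·(3) + (-0.9)·(-3) + (-0.4)·(-3) + 0.2 = 6.8
h = tanh(z1) = [-0.9999, -0.9051, 1.0]
output = (1.0)·(-0.9999) + (-0.4)·(-0.9051) + (0.8)·(1.0) + 0.6 = 0.7621

0.7621


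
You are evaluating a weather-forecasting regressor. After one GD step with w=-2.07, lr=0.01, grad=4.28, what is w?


w_new = w - α·∇
= -2.07 - 0.01·4.28
= -2.07 - 0.0428
= -2.1128

-2.1128


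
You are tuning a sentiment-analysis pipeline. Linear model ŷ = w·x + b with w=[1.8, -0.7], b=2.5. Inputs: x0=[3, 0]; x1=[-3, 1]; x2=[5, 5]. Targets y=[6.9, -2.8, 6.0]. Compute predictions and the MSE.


ŷ0 = (1.8)·(3) + (-0.7)·(0) + 2.5 = 7.9
ŷ1 = (1.8)·(-3) + (-0.7)·(1) + 2.5 = -3.6
ŷ2 = (1.8)·(5) + (-0.7)·(5) + 2.5 = 8.0
errors² = [1.0, 0.64, 4.0]
MSE = 5.6400/3 = 1.88

1.88


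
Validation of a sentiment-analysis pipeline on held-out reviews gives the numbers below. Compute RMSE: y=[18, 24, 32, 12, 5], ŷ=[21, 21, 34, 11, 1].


MSE = 39/5 = 7.8
RMSE = √(39/5) = 2.7928

2.7928


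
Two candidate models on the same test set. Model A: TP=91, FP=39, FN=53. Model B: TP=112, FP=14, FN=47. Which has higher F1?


Model A: P=91/130=0.7, R=91/144=0.6319, F1=2PR/(P+R)=2TP/(2TP+FP+FN)=182/274=0.6642
Model B: P=112/126=0.8889, R=112/159=0.7044, F1=2PR/(P+R)=2TP/(2TP+FP+FN)=224/285=0.786
0.6642 < 0.786 → Model B

Model B


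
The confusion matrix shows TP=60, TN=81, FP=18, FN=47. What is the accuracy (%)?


Accuracy = (TP+TN)/(TP+TN+FP+FN)
= (60+81)/(206)
= 141/206 = 68.45%

68.45%


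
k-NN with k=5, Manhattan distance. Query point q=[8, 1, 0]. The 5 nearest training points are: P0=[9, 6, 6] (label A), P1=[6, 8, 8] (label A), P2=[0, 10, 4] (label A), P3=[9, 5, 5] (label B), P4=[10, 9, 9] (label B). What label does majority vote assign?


d(q,P0) = 12  (label A)
d(q,P1) = 17  (label A)
d(q,P2) = 21  (label A)
d(q,P3) = 10  (label B)
d(q,P4) = 19  (label B)
Votes: A=3, B=2
Majority → A

A


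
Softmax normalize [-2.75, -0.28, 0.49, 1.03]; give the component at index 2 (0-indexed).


Exponentials: e^-2.75=0.0639, e^-0.28=0.7558, e^0.49=1.6323, e^1.03=2.8011
Sum = 5.2531
Softmax = [0.0122, 0.1439, 0.3107, 0.5332]
p[2] = 1.6323/5.2531 = 0.3107

0.3107


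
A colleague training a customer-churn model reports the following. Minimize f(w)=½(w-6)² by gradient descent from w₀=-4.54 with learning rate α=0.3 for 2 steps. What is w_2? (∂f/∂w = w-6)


step 1: grad = -4.54-6 = -10.54; w = -4.54 - 0.3·(-10.54) = -1.378
step 2: grad = -1.378-6 = -7.378; w = -1.378 - 0.3·(-7.378) = 0.8354

0.8354


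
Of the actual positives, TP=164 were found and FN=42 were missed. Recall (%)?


Recall = TP/(TP+FN)
= 164/(164+42)
= 164/206 = 79.61%

79.61%


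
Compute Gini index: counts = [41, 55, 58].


Probabilities: [41/154, 55/154, 58/154] ≈ [0.2662, 0.3571, 0.3766]
Σpᵢ² = (1681 + 3025 + 3364)/154² = 8070/23716
Gini = 1 - Σpᵢ² = 1 - 8070/23716 = 0.6597

0.6597
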